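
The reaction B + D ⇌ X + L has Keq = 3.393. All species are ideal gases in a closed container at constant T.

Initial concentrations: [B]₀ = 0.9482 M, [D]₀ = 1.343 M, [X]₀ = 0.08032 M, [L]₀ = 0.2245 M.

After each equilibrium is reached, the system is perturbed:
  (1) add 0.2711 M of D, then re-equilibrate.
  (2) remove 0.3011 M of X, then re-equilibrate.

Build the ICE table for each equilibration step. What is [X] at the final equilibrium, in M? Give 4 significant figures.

[X]_eq = 0.5421 M

Q₀ = 0.01416 vs Keq = 3.393 ⇒ Q<K, forward
Step 1:
                    B           D           X           L
  Initial      0.9482       1.343     0.08032      0.2245
  Change      -0.6627     -0.6627      0.6627      0.6627
  Equil        0.2855      0.6803       0.743      0.8872
  solve Keq expr → x = 0.6627; check Q = 3.393
Then add 0.2711 M of D.
Step 2:
                    B           D           X           L
  Initial      0.2855      0.9514       0.743      0.8872
  Change     -0.04594    -0.04594     0.04594     0.04594
  Equil        0.2396      0.9055      0.7889      0.9331
  solve Keq expr → x = 0.04594; check Q = 3.393
Then remove 0.3011 M of X.
Step 3:
                    B           D           X           L
  Initial      0.2396      0.9055      0.4878      0.9331
  Change     -0.05428    -0.05428     0.05428     0.05428
  Equil        0.1853      0.8512      0.5421      0.9874
  solve Keq expr → x = 0.05428; check Q = 3.393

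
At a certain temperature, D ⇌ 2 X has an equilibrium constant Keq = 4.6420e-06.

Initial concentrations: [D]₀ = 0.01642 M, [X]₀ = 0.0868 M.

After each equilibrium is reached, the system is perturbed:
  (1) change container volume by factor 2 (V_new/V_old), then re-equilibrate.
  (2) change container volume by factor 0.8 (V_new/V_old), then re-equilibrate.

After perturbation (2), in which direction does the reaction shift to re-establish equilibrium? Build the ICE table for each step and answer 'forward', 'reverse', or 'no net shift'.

Direction: reverse

Q₀ = 0.4588 vs Keq = 4.6420e-06 ⇒ Q>K, reverse
Step 1:
                    D           X
  init        0.01642      0.0868
  Δ           0.04314    -0.08627
  eq          0.05956  5.2580e-04
  solve Keq expr → x = -0.04314; check Q = 4.6420e-06
Then change container volume by factor 2 (V_new/V_old).
Step 2:
                    D           X
  init        0.02978  2.6290e-04
  Δ       -5.4279e-05  1.0856e-04
  eq          0.02972  3.7146e-04
  solve Keq expr → x = 5.4279e-05; check Q = 4.6420e-06
Then change container volume by factor 0.8 (V_new/V_old).
Step 3:
                    D           X
  init        0.03716  4.6432e-04
  Δ        2.4442e-05 -4.8883e-05
  eq          0.03718  4.1544e-04
  solve Keq expr → x = -2.4442e-05; check Q = 4.6420e-06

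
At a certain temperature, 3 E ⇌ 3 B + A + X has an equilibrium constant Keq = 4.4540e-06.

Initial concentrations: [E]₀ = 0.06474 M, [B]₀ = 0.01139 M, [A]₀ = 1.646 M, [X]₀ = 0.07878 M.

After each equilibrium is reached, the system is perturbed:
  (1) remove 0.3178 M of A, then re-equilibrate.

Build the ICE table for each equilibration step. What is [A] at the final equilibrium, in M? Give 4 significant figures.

[A]_eq = 1.325 M

Q₀ = 7.0615e-04 vs Keq = 4.4540e-06 ⇒ Q>K, reverse
Step 1:
                  E         B         A         X
  I         0.06474   0.01139     1.646   0.07878
  C        0.008962 -0.008962 -0.002987 -0.002987
  E          0.0737  0.002428     1.643   0.07579
  solve Keq expr → x = -0.002987; check Q = 4.4540e-06
Then remove 0.3178 M of A.
Step 2:
                  E         B         A         X
  I          0.0737  0.002428     1.325   0.07579
  C       -1.7354e-04 1.7354e-04 5.7846e-05 5.7846e-05
  E         0.07353  0.002602     1.325   0.07585
  solve Keq expr → x = 5.7846e-05; check Q = 4.4540e-06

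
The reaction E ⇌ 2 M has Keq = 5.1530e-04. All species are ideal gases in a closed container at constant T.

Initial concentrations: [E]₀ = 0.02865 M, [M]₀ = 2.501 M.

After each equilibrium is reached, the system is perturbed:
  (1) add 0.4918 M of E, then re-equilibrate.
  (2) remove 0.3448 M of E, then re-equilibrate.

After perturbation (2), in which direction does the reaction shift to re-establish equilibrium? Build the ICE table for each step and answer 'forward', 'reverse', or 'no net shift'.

Q₀ = 218.3 vs Keq = 5.1530e-04 ⇒ Q>K, reverse
Step 1:
                   E          M
  init       0.02865      2.501
  Δ            1.238     -2.475
  eq           1.266    0.02555
  solve Keq expr → x = -1.238; check Q = 5.1530e-04
Then add 0.4918 M of E.
Step 2:
                   E          M
  init         1.758    0.02555
  Δ        -0.002267   0.004535
  eq           1.756    0.03008
  solve Keq expr → x = 0.002267; check Q = 5.1530e-04
Then remove 0.3448 M of E.
Step 3:
                   E          M
  init         1.411    0.03008
  Δ          0.00155    -0.0031
  eq           1.413    0.02698
  solve Keq expr → x = -0.00155; check Q = 5.1530e-04

Direction: reverse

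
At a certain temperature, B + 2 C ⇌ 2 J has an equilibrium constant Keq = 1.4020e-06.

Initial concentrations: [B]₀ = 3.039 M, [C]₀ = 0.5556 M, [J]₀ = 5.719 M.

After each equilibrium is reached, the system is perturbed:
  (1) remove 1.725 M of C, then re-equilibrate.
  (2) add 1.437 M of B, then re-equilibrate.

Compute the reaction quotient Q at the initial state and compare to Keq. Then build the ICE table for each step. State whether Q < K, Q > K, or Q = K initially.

Q₀ = 34.86 vs Keq = 1.4020e-06 ⇒ Q>K, reverse
Step 1:
                  B         C         J
  init        3.039    0.5556     5.719
  Δ           2.851     5.701    -5.701
  eq           5.89     6.257   0.01798
  solve Keq expr → x = -2.851; check Q = 1.4020e-06
Then remove 1.725 M of C.
Step 2:
                  B         C         J
  init         5.89     4.532   0.01798
  Δ         0.00247   0.00494  -0.00494
  eq          5.892     4.537   0.01304
  solve Keq expr → x = -0.00247; check Q = 1.4020e-06
Then add 1.437 M of B.
Step 3:
                  B         C         J
  init        7.329     4.537   0.01304
  Δ       -7.4889e-04 -0.001498  0.001498
  eq          7.328     4.535   0.01454
  solve Keq expr → x = 7.4889e-04; check Q = 1.4020e-06

Q₀ = 34.86; Q > K (proceeds reverse)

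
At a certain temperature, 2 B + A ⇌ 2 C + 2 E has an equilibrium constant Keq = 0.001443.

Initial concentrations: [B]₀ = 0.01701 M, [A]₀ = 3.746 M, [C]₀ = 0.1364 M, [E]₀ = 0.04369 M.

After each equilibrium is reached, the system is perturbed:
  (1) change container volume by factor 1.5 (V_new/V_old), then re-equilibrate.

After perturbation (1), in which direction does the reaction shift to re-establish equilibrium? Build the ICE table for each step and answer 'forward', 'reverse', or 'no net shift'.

Q₀ = 0.03277 vs Keq = 0.001443 ⇒ Q>K, reverse
Step 1:
                  B         A         C         E
  Initial   0.01701     3.746    0.1364   0.04369
  Change    0.02015   0.01008  -0.02015  -0.02015
  Equil     0.03716     3.756    0.1162   0.02354
  solve Keq expr → x = -0.01008; check Q = 0.001443
Then change container volume by factor 1.5 (V_new/V_old).
Step 2:
                  B         A         C         E
  Initial   0.02478     2.504    0.0775   0.01569
  Change  -0.001761 -8.8046e-04  0.001761  0.001761
  Equil     0.02301     2.503   0.07926   0.01745
  solve Keq expr → x = 8.8046e-04; check Q = 0.001443

Direction: forward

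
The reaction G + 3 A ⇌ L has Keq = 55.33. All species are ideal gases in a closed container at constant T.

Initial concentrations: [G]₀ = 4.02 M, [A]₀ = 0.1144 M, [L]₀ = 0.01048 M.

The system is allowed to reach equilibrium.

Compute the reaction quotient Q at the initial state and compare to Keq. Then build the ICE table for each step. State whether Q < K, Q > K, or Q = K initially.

Q₀ = 1.741 vs Keq = 55.33 ⇒ Q<K, forward
Step 1:
                   G          A          L
  init          4.02     0.1144    0.01048
  Δ         -0.02077   -0.06232    0.02077
  eq           3.999    0.05208    0.03125
  solve Keq expr → x = 0.02077; check Q = 55.33

Q₀ = 1.741; Q < K (proceeds forward)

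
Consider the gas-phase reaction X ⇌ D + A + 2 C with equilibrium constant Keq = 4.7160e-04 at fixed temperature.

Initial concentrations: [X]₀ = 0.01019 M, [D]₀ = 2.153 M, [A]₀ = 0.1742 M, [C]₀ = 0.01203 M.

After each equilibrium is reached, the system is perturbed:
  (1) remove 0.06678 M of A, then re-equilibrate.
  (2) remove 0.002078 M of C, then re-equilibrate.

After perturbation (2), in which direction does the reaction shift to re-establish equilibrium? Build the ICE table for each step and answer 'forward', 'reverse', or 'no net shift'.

Direction: forward

Q₀ = 0.005327 vs Keq = 4.7160e-04 ⇒ Q>K, reverse
Step 1:
                   X          D          A          C
  I          0.01019      2.153     0.1742    0.01203
  C         0.003886  -0.003886  -0.003886  -0.007771
  E          0.01408      2.149     0.1703   0.004259
  solve Keq expr → x = -0.003886; check Q = 4.7160e-04
Then remove 0.06678 M of A.
Step 2:
                   X          D          A          C
  I          0.01408      2.149     0.1035   0.004259
  C       -5.4135e-04 5.4135e-04 5.4135e-04   0.001083
  E          0.01353       2.15     0.1041   0.005341
  solve Keq expr → x = 5.4135e-04; check Q = 4.7160e-04
Then remove 0.002078 M of C.
Step 3:
                   X          D          A          C
  I          0.01353       2.15     0.1041   0.003263
  C       -9.3325e-04 9.3325e-04 9.3325e-04   0.001866
  E           0.0126      2.151      0.105    0.00513
  solve Keq expr → x = 9.3325e-04; check Q = 4.7160e-04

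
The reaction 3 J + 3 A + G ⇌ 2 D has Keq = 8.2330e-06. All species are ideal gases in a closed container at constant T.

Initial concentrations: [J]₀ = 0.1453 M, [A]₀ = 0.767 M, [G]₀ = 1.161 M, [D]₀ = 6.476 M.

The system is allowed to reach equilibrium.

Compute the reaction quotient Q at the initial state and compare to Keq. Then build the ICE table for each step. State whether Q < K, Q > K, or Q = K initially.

Q₀ = 2.6097e+04 vs Keq = 8.2330e-06 ⇒ Q>K, reverse
Step 1:
                    J           A           G           D
  init         0.1453       0.767       1.161       6.476
  Δ             6.749       6.749        2.25      -4.499
  eq            6.894       7.516       3.411       1.977
  solve Keq expr → x = -2.25; check Q = 8.2330e-06

Q₀ = 2.6097e+04; Q > K (proceeds reverse)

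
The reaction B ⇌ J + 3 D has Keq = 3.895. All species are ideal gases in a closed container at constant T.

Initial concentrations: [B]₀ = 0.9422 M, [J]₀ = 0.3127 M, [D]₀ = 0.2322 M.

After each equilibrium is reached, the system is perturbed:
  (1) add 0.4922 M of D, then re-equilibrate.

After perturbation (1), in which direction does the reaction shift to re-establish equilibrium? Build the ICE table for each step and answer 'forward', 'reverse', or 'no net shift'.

Q₀ = 0.004155 vs Keq = 3.895 ⇒ Q<K, forward
Step 1:
                   B          J          D
  Initial     0.9422     0.3127     0.2322
  Change     -0.4009     0.4009      1.203
  Equil       0.5413     0.7136      1.435
  solve Keq expr → x = 0.4009; check Q = 3.895
Then add 0.4922 M of D.
Step 2:
                   B          J          D
  Initial     0.5413     0.7136      1.927
  Change      0.1065    -0.1065    -0.3194
  Equil       0.6478     0.6071      1.608
  solve Keq expr → x = -0.1065; check Q = 3.895

Direction: reverse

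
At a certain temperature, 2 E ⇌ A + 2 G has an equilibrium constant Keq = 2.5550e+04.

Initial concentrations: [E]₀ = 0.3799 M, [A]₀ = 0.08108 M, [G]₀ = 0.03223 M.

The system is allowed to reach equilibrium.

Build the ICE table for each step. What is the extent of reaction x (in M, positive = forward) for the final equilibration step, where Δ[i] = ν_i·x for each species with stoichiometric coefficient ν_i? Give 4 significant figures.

Q₀ = 5.8357e-04 vs Keq = 2.5550e+04 ⇒ Q<K, forward
Step 1:
                  E         A         G
  init       0.3799   0.08108   0.03223
  Δ         -0.3786    0.1893    0.3786
  eq       0.001336    0.2704    0.4108
  solve Keq expr → x = 0.1893; check Q = 2.5550e+04

x = 0.1893 M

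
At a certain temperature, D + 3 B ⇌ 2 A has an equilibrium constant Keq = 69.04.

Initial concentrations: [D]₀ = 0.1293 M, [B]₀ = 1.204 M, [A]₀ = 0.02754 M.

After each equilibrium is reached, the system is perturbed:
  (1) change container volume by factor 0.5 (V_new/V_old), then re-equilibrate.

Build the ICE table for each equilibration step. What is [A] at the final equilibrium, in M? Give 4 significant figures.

Q₀ = 0.003361 vs Keq = 69.04 ⇒ Q<K, forward
Step 1:
                   D          B          A
  I           0.1293      1.204    0.02754
  C          -0.1272    -0.3817     0.2545
  E         0.002071     0.8223      0.282
  solve Keq expr → x = 0.1272; check Q = 69.04
Then change container volume by factor 0.5 (V_new/V_old).
Step 2:
                   D          B          A
  I         0.004143      1.645      0.564
  C        -0.003067    -0.0092   0.006133
  E         0.001076      1.635     0.5701
  solve Keq expr → x = 0.003067; check Q = 69.04

[A]_eq = 0.5701 M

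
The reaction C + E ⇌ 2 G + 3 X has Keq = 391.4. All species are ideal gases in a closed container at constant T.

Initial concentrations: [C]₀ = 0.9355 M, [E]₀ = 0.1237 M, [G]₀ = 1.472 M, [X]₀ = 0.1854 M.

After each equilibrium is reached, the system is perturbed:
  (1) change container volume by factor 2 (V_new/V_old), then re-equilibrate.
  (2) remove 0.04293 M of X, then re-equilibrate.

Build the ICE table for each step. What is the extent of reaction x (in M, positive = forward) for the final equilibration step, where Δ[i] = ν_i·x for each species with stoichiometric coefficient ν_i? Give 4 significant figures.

Q₀ = 0.1193 vs Keq = 391.4 ⇒ Q<K, forward
Step 1:
                   C          E          G          X
  init        0.9355     0.1237      1.472     0.1854
  Δ          -0.1221    -0.1221     0.2443     0.3664
  eq          0.8134   0.001555      1.716     0.5518
  solve Keq expr → x = 0.1221; check Q = 391.4
Then change container volume by factor 2 (V_new/V_old).
Step 2:
                   C          E          G          X
  init        0.4067 7.7746e-04     0.8581     0.2759
  Δ       -6.7763e-04 -6.7763e-04   0.001355   0.002033
  eq           0.406 9.9827e-05     0.8595      0.278
  solve Keq expr → x = 6.7763e-04; check Q = 391.4
Then remove 0.04293 M of X.
Step 3:
                   C          E          G          X
  init         0.406 9.9827e-05     0.8595      0.235
  Δ       -3.9371e-05 -3.9371e-05 7.8742e-05 1.1811e-04
  eq           0.406 6.0456e-05     0.8596     0.2351
  solve Keq expr → x = 3.9371e-05; check Q = 391.4

x = 3.9371e-05 M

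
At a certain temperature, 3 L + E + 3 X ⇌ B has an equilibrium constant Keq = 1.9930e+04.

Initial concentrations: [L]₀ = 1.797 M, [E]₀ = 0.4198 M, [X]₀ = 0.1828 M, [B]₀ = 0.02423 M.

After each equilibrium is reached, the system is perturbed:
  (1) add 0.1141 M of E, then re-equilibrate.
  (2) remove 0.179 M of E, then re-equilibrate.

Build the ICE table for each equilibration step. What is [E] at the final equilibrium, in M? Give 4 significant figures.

[E]_eq = 0.2988 M

Q₀ = 1.628 vs Keq = 1.9930e+04 ⇒ Q<K, forward
Step 1:
                    L           E           X           B
  Initial       1.797      0.4198      0.1828     0.02423
  Change      -0.1691    -0.05636     -0.1691     0.05636
  Equil         1.628      0.3634     0.01371     0.08059
  solve Keq expr → x = 0.05636; check Q = 1.9930e+04
Then add 0.1141 M of E.
Step 2:
                    L           E           X           B
  Initial       1.628      0.4775     0.01371     0.08059
  Change    -0.001161 -3.8688e-04   -0.001161  3.8688e-04
  Equil         1.627      0.4772     0.01255     0.08098
  solve Keq expr → x = 3.8688e-04; check Q = 1.9930e+04
Then remove 0.179 M of E.
Step 3:
                    L           E           X           B
  Initial       1.627      0.2982     0.01255     0.08098
  Change     0.002059  6.8630e-04    0.002059 -6.8630e-04
  Equil         1.629      0.2988     0.01461     0.08029
  solve Keq expr → x = -6.8630e-04; check Q = 1.9930e+04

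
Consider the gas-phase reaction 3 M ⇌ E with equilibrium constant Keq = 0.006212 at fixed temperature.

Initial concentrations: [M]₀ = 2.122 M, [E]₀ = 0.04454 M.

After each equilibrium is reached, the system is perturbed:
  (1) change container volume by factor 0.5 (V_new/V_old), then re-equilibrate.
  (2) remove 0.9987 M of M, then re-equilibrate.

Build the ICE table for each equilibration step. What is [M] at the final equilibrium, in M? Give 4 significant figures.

[M]_eq = 3.006 M

Q₀ = 0.004661 vs Keq = 0.006212 ⇒ Q<K, forward
Step 1:
                  M         E
  Initial     2.122   0.04454
  Change   -0.03563   0.01188
  Equil       2.086   0.05642
  solve Keq expr → x = 0.01188; check Q = 0.006212
Then change container volume by factor 0.5 (V_new/V_old).
Step 2:
                  M         E
  Initial     4.173    0.1128
  Change    -0.5486    0.1829
  Equil       3.624    0.2957
  solve Keq expr → x = 0.1829; check Q = 0.006212
Then remove 0.9987 M of M.
Step 3:
                  M         E
  Initial     2.625    0.2957
  Change     0.3808   -0.1269
  Equil       3.006    0.1688
  solve Keq expr → x = -0.1269; check Q = 0.006212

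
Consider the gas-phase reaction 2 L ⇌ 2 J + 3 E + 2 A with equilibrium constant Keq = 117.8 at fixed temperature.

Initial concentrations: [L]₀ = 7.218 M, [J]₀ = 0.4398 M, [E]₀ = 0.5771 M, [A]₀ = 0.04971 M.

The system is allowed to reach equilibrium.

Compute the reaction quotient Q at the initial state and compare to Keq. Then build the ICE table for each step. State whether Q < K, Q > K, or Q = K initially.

Q₀ = 1.7633e-06; Q < K (proceeds forward)

Q₀ = 1.7633e-06 vs Keq = 117.8 ⇒ Q<K, forward
Step 1:
                  L         J         E         A
  I           7.218    0.4398    0.5771   0.04971
  C          -2.317     2.317     3.475     2.317
  E           4.901     2.756     4.052     2.366
  solve Keq expr → x = 1.158; check Q = 117.8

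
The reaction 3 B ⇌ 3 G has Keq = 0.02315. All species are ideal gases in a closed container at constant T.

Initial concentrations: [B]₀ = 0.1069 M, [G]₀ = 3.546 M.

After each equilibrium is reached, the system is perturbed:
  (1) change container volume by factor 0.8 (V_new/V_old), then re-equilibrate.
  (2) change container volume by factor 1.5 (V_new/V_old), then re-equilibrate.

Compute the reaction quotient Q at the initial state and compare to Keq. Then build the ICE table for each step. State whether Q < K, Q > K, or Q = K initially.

Q₀ = 3.6499e+04 vs Keq = 0.02315 ⇒ Q>K, reverse
Step 1:
                    B           G
  init         0.1069       3.546
  Δ             2.736      -2.736
  eq            2.843      0.8102
  solve Keq expr → x = -0.9119; check Q = 0.02315
Then change container volume by factor 0.8 (V_new/V_old).
Step 2:
                    B           G
  init          3.553       1.013
  Δ                 0           0
  eq            3.553       1.013
  solve Keq expr → x = 0; check Q = 0.02315
Then change container volume by factor 1.5 (V_new/V_old).
Step 3:
                    B           G
  init          2.369      0.6752
  Δ                 0           0
  eq            2.369      0.6752
  solve Keq expr → x = 0; check Q = 0.02315

Q₀ = 3.6499e+04; Q > K (proceeds reverse)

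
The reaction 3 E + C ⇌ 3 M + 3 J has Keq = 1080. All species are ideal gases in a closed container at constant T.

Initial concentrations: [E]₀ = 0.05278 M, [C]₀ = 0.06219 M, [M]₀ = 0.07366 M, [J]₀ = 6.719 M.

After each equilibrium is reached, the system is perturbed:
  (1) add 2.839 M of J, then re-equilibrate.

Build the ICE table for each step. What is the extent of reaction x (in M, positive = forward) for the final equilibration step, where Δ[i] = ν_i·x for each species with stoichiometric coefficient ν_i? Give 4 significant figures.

x = -0.003224 M

Q₀ = 1.3258e+04 vs Keq = 1080 ⇒ Q>K, reverse
Step 1:
                  E         C         M         J
  I         0.05278   0.06219   0.07366     6.719
  C         0.02465  0.008218  -0.02465  -0.02465
  E         0.07743   0.07041   0.04901     6.694
  solve Keq expr → x = -0.008218; check Q = 1080
Then add 2.839 M of J.
Step 2:
                  E         C         M         J
  I         0.07743   0.07041   0.04901     9.533
  C        0.009673  0.003224 -0.009673 -0.009673
  E         0.08711   0.07363   0.03933     9.524
  solve Keq expr → x = -0.003224; check Q = 1080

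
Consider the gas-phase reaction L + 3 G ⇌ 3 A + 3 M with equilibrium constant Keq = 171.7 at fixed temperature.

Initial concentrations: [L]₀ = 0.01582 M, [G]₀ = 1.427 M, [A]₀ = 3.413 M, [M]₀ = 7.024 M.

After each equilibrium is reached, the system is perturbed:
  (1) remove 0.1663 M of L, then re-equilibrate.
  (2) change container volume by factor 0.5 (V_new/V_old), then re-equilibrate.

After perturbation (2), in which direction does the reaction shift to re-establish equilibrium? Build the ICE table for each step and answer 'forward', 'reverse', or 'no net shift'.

Q₀ = 2.9970e+05 vs Keq = 171.7 ⇒ Q>K, reverse
Step 1:
                    L           G           A           M
  init        0.01582       1.427       3.413       7.024
  Δ            0.4442       1.333      -1.333      -1.333
  eq             0.46        2.76        2.08       5.691
  solve Keq expr → x = -0.4442; check Q = 171.7
Then remove 0.1663 M of L.
Step 2:
                    L           G           A           M
  init         0.2937        2.76        2.08       5.691
  Δ           0.03604      0.1081     -0.1081     -0.1081
  eq           0.3298       2.868       1.972       5.583
  solve Keq expr → x = -0.03604; check Q = 171.7
Then change container volume by factor 0.5 (V_new/V_old).
Step 3:
                    L           G           A           M
  init         0.6595       5.735       3.945       11.17
  Δ            0.2264      0.6793     -0.6793     -0.6793
  eq            0.886       6.415       3.265       10.49
  solve Keq expr → x = -0.2264; check Q = 171.7

Direction: reverse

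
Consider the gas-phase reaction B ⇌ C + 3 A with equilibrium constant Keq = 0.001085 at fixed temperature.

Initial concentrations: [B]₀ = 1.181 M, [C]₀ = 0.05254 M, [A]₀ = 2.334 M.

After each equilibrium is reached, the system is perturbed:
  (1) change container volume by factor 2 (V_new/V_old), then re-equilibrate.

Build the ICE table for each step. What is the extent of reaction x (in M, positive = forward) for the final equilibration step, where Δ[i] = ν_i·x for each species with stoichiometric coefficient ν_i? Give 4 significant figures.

Q₀ = 0.5656 vs Keq = 0.001085 ⇒ Q>K, reverse
Step 1:
                   B          C          A
  Initial      1.181    0.05254      2.334
  Change     0.05241   -0.05241    -0.1572
  Equil        1.233 1.2975e-04      2.177
  solve Keq expr → x = -0.05241; check Q = 0.001085
Then change container volume by factor 2 (V_new/V_old).
Step 2:
                   B          C          A
  Initial     0.6167 6.4874e-05      1.088
  Change  -4.5180e-04 4.5180e-04   0.001355
  Equil       0.6163 5.1668e-04       1.09
  solve Keq expr → x = 4.5180e-04; check Q = 0.001085

x = 4.5180e-04 M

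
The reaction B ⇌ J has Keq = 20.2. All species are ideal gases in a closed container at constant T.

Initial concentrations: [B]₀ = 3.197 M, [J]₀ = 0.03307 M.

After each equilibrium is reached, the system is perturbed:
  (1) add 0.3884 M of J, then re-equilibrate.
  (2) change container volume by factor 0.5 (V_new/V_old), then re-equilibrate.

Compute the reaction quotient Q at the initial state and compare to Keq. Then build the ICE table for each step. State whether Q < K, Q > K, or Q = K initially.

Q₀ = 0.01034; Q < K (proceeds forward)

Q₀ = 0.01034 vs Keq = 20.2 ⇒ Q<K, forward
Step 1:
                  B         J
  init        3.197   0.03307
  Δ          -3.045     3.045
  eq         0.1524     3.078
  solve Keq expr → x = 3.045; check Q = 20.2
Then add 0.3884 M of J.
Step 2:
                  B         J
  init       0.1524     3.466
  Δ         0.01832  -0.01832
  eq         0.1707     3.448
  solve Keq expr → x = -0.01832; check Q = 20.2
Then change container volume by factor 0.5 (V_new/V_old).
Step 3:
                  B         J
  init       0.3414     6.896
  Δ               0         0
  eq         0.3414     6.896
  solve Keq expr → x = 0; check Q = 20.2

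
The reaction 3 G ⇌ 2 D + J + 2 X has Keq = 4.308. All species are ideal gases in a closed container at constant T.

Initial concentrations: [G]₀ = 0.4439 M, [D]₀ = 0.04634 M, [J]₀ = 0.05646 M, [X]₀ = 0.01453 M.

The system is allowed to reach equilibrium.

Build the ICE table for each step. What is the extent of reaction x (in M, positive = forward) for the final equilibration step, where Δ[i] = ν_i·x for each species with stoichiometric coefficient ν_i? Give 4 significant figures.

x = 0.1264 M

Q₀ = 2.9264e-07 vs Keq = 4.308 ⇒ Q<K, forward
Step 1:
                   G          D          J          X
  I           0.4439    0.04634    0.05646    0.01453
  C          -0.3792     0.2528     0.1264     0.2528
  E          0.06474     0.2991     0.1828     0.2673
  solve Keq expr → x = 0.1264; check Q = 4.308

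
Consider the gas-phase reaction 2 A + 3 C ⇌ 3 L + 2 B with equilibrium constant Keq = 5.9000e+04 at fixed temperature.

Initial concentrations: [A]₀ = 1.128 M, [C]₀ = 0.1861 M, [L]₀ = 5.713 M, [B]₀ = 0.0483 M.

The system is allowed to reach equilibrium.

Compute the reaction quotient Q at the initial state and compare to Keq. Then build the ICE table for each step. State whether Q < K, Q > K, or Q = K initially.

Q₀ = 53.04; Q < K (proceeds forward)

Q₀ = 53.04 vs Keq = 5.9000e+04 ⇒ Q<K, forward
Step 1:
                   A          C          L          B
  I            1.128     0.1861      5.713     0.0483
  C         -0.09691    -0.1454     0.1454    0.09691
  E            1.031    0.04073      5.858     0.1452
  solve Keq expr → x = 0.04846; check Q = 5.9000e+04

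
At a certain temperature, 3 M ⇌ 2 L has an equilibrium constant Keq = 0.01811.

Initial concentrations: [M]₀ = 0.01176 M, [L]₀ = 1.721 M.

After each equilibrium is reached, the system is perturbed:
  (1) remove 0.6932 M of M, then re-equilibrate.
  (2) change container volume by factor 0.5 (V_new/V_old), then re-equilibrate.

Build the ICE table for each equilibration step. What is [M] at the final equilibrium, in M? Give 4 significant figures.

Q₀ = 1.8211e+06 vs Keq = 0.01811 ⇒ Q>K, reverse
Step 1:
                  M         L
  I         0.01176     1.721
  C           2.004    -1.336
  E           2.016    0.3851
  solve Keq expr → x = -0.668; check Q = 0.01811
Then remove 0.6932 M of M.
Step 2:
                  M         L
  I           1.322    0.3851
  C          0.1989   -0.1326
  E           1.521    0.2525
  solve Keq expr → x = -0.06629; check Q = 0.01811
Then change container volume by factor 0.5 (V_new/V_old).
Step 3:
                  M         L
  I           3.043     0.505
  C         -0.2066    0.1377
  E           2.836    0.6427
  solve Keq expr → x = 0.06885; check Q = 0.01811

[M]_eq = 2.836 M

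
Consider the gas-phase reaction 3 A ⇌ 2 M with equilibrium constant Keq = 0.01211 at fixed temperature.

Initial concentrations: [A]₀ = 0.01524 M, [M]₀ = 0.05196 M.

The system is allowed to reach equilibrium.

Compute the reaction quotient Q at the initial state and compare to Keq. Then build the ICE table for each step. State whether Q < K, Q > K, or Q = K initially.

Q₀ = 762.8 vs Keq = 0.01211 ⇒ Q>K, reverse
Step 1:
                    A           M
  Initial     0.01524     0.05196
  Change      0.07357    -0.04905
  Equil       0.08881    0.002913
  solve Keq expr → x = -0.02452; check Q = 0.01211

Q₀ = 762.8; Q > K (proceeds reverse)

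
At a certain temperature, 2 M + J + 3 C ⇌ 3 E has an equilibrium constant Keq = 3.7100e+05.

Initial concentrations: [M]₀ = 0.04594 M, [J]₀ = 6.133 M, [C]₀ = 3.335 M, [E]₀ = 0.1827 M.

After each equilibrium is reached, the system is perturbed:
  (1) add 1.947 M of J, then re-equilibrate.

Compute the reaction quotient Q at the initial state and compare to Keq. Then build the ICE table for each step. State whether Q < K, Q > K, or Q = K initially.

Q₀ = 0.0127 vs Keq = 3.7100e+05 ⇒ Q<K, forward
Step 1:
                  M         J         C         E
  init      0.04594     6.133     3.335    0.1827
  Δ        -0.04593  -0.02296  -0.06889   0.06889
  eq      1.4200e-05      6.11     3.266    0.2516
  solve Keq expr → x = 0.02296; check Q = 3.7100e+05
Then add 1.947 M of J.
Step 2:
                  M         J         C         E
  init    1.4200e-05     8.057     3.266    0.2516
  Δ       -1.8339e-06 -9.1697e-07 -2.7509e-06 2.7509e-06
  eq      1.2366e-05     8.057     3.266    0.2516
  solve Keq expr → x = 9.1697e-07; check Q = 3.7100e+05

Q₀ = 0.0127; Q < K (proceeds forward)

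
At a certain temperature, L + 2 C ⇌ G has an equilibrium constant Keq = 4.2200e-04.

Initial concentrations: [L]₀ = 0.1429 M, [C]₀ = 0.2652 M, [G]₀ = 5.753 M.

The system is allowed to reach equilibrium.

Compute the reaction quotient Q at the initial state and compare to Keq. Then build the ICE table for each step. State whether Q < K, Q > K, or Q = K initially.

Q₀ = 572.4; Q > K (proceeds reverse)

Q₀ = 572.4 vs Keq = 4.2200e-04 ⇒ Q>K, reverse
Step 1:
                   L          C          G
  I           0.1429     0.2652      5.753
  C            5.458      10.92     -5.458
  E              5.6      11.18     0.2954
  solve Keq expr → x = -5.458; check Q = 4.2200e-04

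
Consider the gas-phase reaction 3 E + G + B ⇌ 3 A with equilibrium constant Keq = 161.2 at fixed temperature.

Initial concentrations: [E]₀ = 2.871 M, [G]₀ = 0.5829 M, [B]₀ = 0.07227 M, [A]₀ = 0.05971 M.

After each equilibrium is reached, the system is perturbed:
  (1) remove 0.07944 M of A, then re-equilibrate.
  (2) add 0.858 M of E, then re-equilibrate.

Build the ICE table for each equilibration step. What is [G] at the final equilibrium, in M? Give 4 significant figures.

Q₀ = 2.1355e-04 vs Keq = 161.2 ⇒ Q<K, forward
Step 1:
                   E          G          B          A
  I            2.871     0.5829    0.07227    0.05971
  C          -0.2168   -0.07226   -0.07226     0.2168
  E            2.654     0.5106 1.3730e-05     0.2765
  solve Keq expr → x = 0.07226; check Q = 161.2
Then remove 0.07944 M of A.
Step 2:
                   E          G          B          A
  I            2.654     0.5106 1.3730e-05      0.197
  C       -2.6275e-05 -8.7583e-06 -8.7583e-06 2.6275e-05
  E            2.654     0.5106 4.9722e-06     0.1971
  solve Keq expr → x = 8.7583e-06; check Q = 161.2
Then add 0.858 M of E.
Step 3:
                   E          G          B          A
  I            3.512     0.5106 4.9722e-06     0.1971
  C       -8.4780e-06 -2.8260e-06 -2.8260e-06 8.4780e-06
  E            3.512     0.5106 2.1462e-06     0.1971
  solve Keq expr → x = 2.8260e-06; check Q = 161.2

[G]_eq = 0.5106 M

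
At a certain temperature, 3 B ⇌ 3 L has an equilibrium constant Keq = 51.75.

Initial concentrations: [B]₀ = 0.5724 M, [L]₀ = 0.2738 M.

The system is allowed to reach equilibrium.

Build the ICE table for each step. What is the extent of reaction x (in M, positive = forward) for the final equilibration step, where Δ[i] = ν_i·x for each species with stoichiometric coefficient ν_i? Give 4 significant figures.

Q₀ = 0.1094 vs Keq = 51.75 ⇒ Q<K, forward
Step 1:
                    B           L
  I            0.5724      0.2738
  C           -0.3934      0.3934
  E             0.179      0.6672
  solve Keq expr → x = 0.1311; check Q = 51.75

x = 0.1311 M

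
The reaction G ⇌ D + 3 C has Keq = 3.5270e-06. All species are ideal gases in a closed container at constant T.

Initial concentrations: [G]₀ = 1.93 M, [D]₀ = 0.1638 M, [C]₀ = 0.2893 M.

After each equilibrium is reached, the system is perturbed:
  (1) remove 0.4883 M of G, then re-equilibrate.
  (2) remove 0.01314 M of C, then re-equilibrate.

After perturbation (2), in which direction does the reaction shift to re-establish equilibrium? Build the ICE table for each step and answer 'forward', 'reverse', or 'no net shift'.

Q₀ = 0.002055 vs Keq = 3.5270e-06 ⇒ Q>K, reverse
Step 1:
                    G           D           C
  init           1.93      0.1638      0.2893
  Δ            0.0817     -0.0817     -0.2451
  eq            2.012      0.0821     0.04421
  solve Keq expr → x = -0.0817; check Q = 3.5270e-06
Then remove 0.4883 M of G.
Step 2:
                    G           D           C
  init          1.523      0.0821     0.04421
  Δ          0.001233   -0.001233   -0.003699
  eq            1.525     0.08087     0.04051
  solve Keq expr → x = -0.001233; check Q = 3.5270e-06
Then remove 0.01314 M of C.
Step 3:
                    G           D           C
  init          1.525     0.08087     0.02737
  Δ         -0.004145    0.004145     0.01243
  eq             1.52     0.08502     0.03981
  solve Keq expr → x = 0.004145; check Q = 3.5270e-06

Direction: forward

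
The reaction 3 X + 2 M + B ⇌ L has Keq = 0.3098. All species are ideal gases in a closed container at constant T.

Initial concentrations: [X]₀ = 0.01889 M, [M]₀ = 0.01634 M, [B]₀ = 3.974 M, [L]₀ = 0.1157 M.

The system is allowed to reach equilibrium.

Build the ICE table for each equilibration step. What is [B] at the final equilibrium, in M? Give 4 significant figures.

[B]_eq = 4.086 M

Q₀ = 1.6177e+07 vs Keq = 0.3098 ⇒ Q>K, reverse
Step 1:
                   X          M          B          L
  Initial    0.01889    0.01634      3.974     0.1157
  Change      0.3371     0.2248     0.1124    -0.1124
  Equil        0.356     0.2411      4.086   0.003321
  solve Keq expr → x = -0.1124; check Q = 0.3098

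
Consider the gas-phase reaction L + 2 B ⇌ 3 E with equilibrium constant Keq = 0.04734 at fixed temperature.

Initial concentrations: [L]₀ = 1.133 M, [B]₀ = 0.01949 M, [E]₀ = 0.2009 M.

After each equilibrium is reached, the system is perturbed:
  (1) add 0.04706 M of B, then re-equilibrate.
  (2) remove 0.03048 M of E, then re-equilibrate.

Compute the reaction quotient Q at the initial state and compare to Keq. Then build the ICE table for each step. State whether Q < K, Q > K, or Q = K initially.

Q₀ = 18.84 vs Keq = 0.04734 ⇒ Q>K, reverse
Step 1:
                   L          B          E
  Initial      1.133    0.01949     0.2009
  Change     0.03975    0.07951    -0.1193
  Equil        1.173      0.099    0.08164
  solve Keq expr → x = -0.03975; check Q = 0.04734
Then add 0.04706 M of B.
Step 2:
                   L          B          E
  Initial      1.173     0.1461    0.08164
  Change   -0.006029   -0.01206    0.01809
  Equil        1.167      0.134    0.09972
  solve Keq expr → x = 0.006029; check Q = 0.04734
Then remove 0.03048 M of E.
Step 3:
                   L          B          E
  Initial      1.167      0.134    0.06924
  Change   -0.007548    -0.0151    0.02264
  Equil        1.159     0.1189    0.09189
  solve Keq expr → x = 0.007548; check Q = 0.04734

Q₀ = 18.84; Q > K (proceeds reverse)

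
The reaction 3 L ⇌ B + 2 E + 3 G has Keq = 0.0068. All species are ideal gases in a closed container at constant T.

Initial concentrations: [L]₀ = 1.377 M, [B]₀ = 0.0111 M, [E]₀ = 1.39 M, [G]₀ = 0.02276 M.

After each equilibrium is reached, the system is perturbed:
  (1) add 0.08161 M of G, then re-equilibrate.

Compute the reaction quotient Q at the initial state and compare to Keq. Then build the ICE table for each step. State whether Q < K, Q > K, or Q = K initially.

Q₀ = 9.6843e-08 vs Keq = 0.0068 ⇒ Q<K, forward
Step 1:
                    L           B           E           G
  Initial       1.377      0.0111        1.39     0.02276
  Change      -0.2934      0.0978      0.1956      0.2934
  Equil         1.084      0.1089       1.586      0.3162
  solve Keq expr → x = 0.0978; check Q = 0.0068
Then add 0.08161 M of G.
Step 2:
                    L           B           E           G
  Initial       1.084      0.1089       1.586      0.3978
  Change       0.0463    -0.01543    -0.03087     -0.0463
  Equil          1.13     0.09347       1.555      0.3515
  solve Keq expr → x = -0.01543; check Q = 0.0068

Q₀ = 9.6843e-08; Q < K (proceeds forward)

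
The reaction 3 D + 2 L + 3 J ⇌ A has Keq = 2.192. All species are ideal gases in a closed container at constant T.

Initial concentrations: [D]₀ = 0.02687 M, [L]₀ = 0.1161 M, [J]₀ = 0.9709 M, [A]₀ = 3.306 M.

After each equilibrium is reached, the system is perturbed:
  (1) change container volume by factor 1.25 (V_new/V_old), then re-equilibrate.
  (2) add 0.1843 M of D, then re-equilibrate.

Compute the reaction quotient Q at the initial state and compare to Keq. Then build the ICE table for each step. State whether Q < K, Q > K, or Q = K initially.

Q₀ = 1.3814e+07 vs Keq = 2.192 ⇒ Q>K, reverse
Step 1:
                    D           L           J           A
  init        0.02687      0.1161      0.9709       3.306
  Δ            0.8062      0.5374      0.8062     -0.2687
  eq            0.833      0.6535       1.777       3.037
  solve Keq expr → x = -0.2687; check Q = 2.192
Then change container volume by factor 1.25 (V_new/V_old).
Step 2:
                    D           L           J           A
  init         0.6664      0.5228       1.422        2.43
  Δ            0.1864      0.1243      0.1864    -0.06214
  eq           0.8528      0.6471       1.608       2.368
  solve Keq expr → x = -0.06214; check Q = 2.192
Then add 0.1843 M of D.
Step 3:
                    D           L           J           A
  init          1.037      0.6471       1.608       2.368
  Δ          -0.08131    -0.05421    -0.08131      0.0271
  eq           0.9558      0.5929       1.527       2.395
  solve Keq expr → x = 0.0271; check Q = 2.192

Q₀ = 1.3814e+07; Q > K (proceeds reverse)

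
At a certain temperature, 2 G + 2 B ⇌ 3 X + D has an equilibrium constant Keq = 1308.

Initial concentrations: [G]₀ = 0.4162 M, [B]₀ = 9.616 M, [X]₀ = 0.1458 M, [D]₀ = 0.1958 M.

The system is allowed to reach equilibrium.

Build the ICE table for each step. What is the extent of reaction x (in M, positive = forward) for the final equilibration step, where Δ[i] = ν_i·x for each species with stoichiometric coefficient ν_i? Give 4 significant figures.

Q₀ = 3.7887e-05 vs Keq = 1308 ⇒ Q<K, forward
Step 1:
                   G          B          X          D
  Initial     0.4162      9.616     0.1458     0.1958
  Change     -0.4149    -0.4149     0.6224     0.2075
  Equil     0.001285      9.201     0.7682     0.4033
  solve Keq expr → x = 0.2075; check Q = 1308

x = 0.2075 M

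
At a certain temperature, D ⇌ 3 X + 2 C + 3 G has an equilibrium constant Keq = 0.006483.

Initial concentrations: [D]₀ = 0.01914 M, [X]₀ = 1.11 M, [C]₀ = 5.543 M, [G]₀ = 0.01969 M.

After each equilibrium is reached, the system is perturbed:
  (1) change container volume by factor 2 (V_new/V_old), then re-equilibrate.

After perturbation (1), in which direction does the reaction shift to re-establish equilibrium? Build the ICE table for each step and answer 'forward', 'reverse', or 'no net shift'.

Q₀ = 0.01676 vs Keq = 0.006483 ⇒ Q>K, reverse
Step 1:
                    D           X           C           G
  Initial     0.01914        1.11       5.543     0.01969
  Change     0.001626   -0.004877   -0.003251   -0.004877
  Equil       0.02077       1.105        5.54     0.01481
  solve Keq expr → x = -0.001626; check Q = 0.006483
Then change container volume by factor 2 (V_new/V_old).
Step 2:
                    D           X           C           G
  Initial     0.01038      0.5526        2.77    0.007406
  Change     -0.00631     0.01893     0.01262     0.01893
  Equil      0.004072      0.5715       2.782     0.02634
  solve Keq expr → x = 0.00631; check Q = 0.006483

Direction: forward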